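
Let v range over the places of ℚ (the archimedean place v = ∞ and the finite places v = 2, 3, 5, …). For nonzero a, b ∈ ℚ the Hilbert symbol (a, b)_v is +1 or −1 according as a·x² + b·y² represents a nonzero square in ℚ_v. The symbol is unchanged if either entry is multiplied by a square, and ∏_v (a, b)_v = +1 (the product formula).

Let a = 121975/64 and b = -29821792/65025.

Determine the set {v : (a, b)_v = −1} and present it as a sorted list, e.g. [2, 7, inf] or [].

[11, 19]

(a, b) ≡ (4879, -38038) mod (ℚ^×)²; places V = {2, 3, 5, 7, 11, 13, 17, 19, 41, ∞}.
(a,b)_5: α=2, u≡1; β=-2, v≡3 (mod 5); (1|5)=+1, (3|5)=-1; sign (−1)^0·+1^-2·-1^2 = +1.
(a,b)_19: α=0, u≡2; β=1, v≡14 (mod 19); (2|19)=-1, (14|19)=-1; sign (−1)^0·-1^1·-1^0 = -1.
(a,b)_2: α=-6, β=5; u≡7, v≡5 (mod 8); ε(u)ε(v)=1·0, αω(v)=-6·1, βω(u)=5·0; sum ≡ 0  ⇒  +1.
(a,b)_7: α=1, u≡2; β=3, v≡5 (mod 7); (2|7)=+1, (5|7)=-1; sign (−1)^1·+1^3·-1^1 = +1.
(a,b)_13: α=0, u≡4; β=1, v≡4 (mod 13); (4|13)=+1, (4|13)=+1; sign (−1)^0·+1^1·+1^0 = +1.
(a,b)_41: α=1, u≡1; β=0, v≡32 (mod 41); (1|41)=+1, (32|41)=+1; sign (−1)^0·+1^0·+1^1 = +1.
(a,b)_17: α=1, u≡4; β=-2, v≡4 (mod 17); (4|17)=+1, (4|17)=+1; sign (−1)^0·+1^-2·+1^1 = +1.
(a,b)_11: α=0, u≡2; β=1, v≡8 (mod 11); (2|11)=-1, (8|11)=-1; sign (−1)^0·-1^1·-1^0 = -1.
(a,b)_∞: sgn(4879)=+, sgn(-38038)=−, so +1.
(a,b)_3: α=0, u≡1; β=-2, v≡2 (mod 3); (1|3)=+1, (2|3)=-1; sign (−1)^0·+1^-2·-1^0 = +1.
(4879, -38038 / ℚ) ramifies at {11, 19}: a division algebra.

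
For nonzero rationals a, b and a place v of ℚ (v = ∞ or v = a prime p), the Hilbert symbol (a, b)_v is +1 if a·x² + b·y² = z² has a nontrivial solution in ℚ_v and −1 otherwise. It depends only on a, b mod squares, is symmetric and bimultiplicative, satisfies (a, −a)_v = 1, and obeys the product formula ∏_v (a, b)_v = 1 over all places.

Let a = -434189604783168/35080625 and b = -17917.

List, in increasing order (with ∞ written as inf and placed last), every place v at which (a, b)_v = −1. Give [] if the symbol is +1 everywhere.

[2, 19, 23, inf]

Mod squares: a ≡ -527137, b ≡ -17917. Check v ∈ {∞, 2, 3, 5, 13, 19, 23, 31, 37, 41, 43}.
v=31: a=31^2·(≡10), b=31^0·(≡1) mod 31; (10|31)=+1, (1|31)=+1; (−1)^{2·0·15}·(+1)^0·(+1)^2 = +1.
v=19: a=19^2·(≡18), b=19^1·(≡7) mod 19; (18|19)=-1, (7|19)=+1; (−1)^{2·1·9}·(-1)^1·(+1)^2 = -1.
v=13: a=13^3·(≡5), b=13^0·(≡10) mod 13; (5|13)=-1, (10|13)=+1; (−1)^{3·0·6}·(-1)^0·(+1)^3 = +1.
v=41: a=41^-1·(≡11), b=41^1·(≡14) mod 41; (11|41)=-1, (14|41)=-1; (−1)^{-1·1·20}·(-1)^1·(-1)^-1 = +1.
v=∞: -527137 < 0 and -17917 < 0  ⇒  (a,b)_∞ = -1.
v=43: a=43^1·(≡33), b=43^0·(≡14) mod 43; (33|43)=-1, (14|43)=+1; (−1)^{1·0·21}·(-1)^0·(+1)^1 = +1.
v=23: a=23^1·(≡12), b=23^1·(≡3) mod 23; (12|23)=+1, (3|23)=+1; (−1)^{1·1·11}·(+1)^1·(+1)^1 = -1.
v=5: a=5^-4·(≡3), b=5^0·(≡3) mod 5; (3|5)=-1, (3|5)=-1; (−1)^{-4·0·2}·(-1)^0·(-1)^-4 = +1.
v=3: a=3^2·(≡2), b=3^0·(≡2) mod 3; (2|3)=-1, (2|3)=-1; (−1)^{2·0·1}·(-1)^0·(-1)^2 = +1.
v=37: a=37^-2·(≡2), b=37^0·(≡28) mod 37; (2|37)=-1, (28|37)=+1; (−1)^{-2·0·18}·(-1)^0·(+1)^-2 = +1.
v=2: v_2(a)=6, v_2(b)=0; units ≡ 7, 3 (mod 8); ε·ε+αω+βω = 1·1+6·1+0·0 ≡ 1  ⇒  (a,b)_2 = -1.
Ram(-527137, -17917) = {2, 19, 23, ∞}; no ℚ_2-point on the conic.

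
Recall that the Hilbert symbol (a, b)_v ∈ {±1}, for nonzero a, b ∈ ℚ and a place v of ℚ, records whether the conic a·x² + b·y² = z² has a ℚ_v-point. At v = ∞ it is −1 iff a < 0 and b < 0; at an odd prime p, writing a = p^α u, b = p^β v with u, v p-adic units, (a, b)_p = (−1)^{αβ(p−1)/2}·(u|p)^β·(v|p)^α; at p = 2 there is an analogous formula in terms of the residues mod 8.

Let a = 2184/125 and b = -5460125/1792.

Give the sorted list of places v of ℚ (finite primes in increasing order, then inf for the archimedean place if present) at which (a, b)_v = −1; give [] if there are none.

Mod squares: a ≡ 2730, b ≡ -35. Check v ∈ {∞, 2, 3, 5, 7, 11, 13, 19}.
v=13: a=13^1·(≡8), b=13^0·(≡4) mod 13; (8|13)=-1, (4|13)=+1; (−1)^{1·0·6}·(-1)^0·(+1)^1 = +1.
v=11: a=11^0·(≡7), b=11^2·(≡3) mod 11; (7|11)=-1, (3|11)=+1; (−1)^{0·2·5}·(-1)^2·(+1)^0 = +1.
v=5: a=5^-3·(≡4), b=5^3·(≡2) mod 5; (4|5)=+1, (2|5)=-1; (−1)^{-3·3·2}·(+1)^3·(-1)^-3 = -1.
v=7: a=7^1·(≡3), b=7^-1·(≡2) mod 7; (3|7)=-1, (2|7)=+1; (−1)^{1·-1·3}·(-1)^-1·(+1)^1 = +1.
v=∞: 2730 > 0 and -35 < 0  ⇒  (a,b)_∞ = +1.
v=2: v_2(a)=3, v_2(b)=-8; units ≡ 5, 5 (mod 8); ε·ε+αω+βω = 0·0+3·1+-8·1 ≡ 1  ⇒  (a,b)_2 = -1.
v=3: a=3^1·(≡1), b=3^0·(≡1) mod 3; (1|3)=+1, (1|3)=+1; (−1)^{1·0·1}·(+1)^0·(+1)^1 = +1.
v=19: a=19^0·(≡12), b=19^2·(≡3) mod 19; (12|19)=-1, (3|19)=-1; (−1)^{0·2·9}·(-1)^2·(-1)^0 = +1.
Ram(2730, -35) = {2, 5}; no ℚ_2-point on the conic.

[2, 5]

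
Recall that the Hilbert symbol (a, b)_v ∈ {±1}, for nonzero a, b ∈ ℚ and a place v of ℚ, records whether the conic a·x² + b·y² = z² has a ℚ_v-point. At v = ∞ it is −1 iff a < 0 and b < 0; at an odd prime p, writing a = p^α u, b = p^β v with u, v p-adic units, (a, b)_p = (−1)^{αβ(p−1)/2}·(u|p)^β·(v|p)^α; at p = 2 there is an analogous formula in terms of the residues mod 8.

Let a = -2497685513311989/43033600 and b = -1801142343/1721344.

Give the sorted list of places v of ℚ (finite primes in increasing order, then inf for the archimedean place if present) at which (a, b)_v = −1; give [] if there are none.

[37, inf]

(a, b) ≡ (-1221, -143) mod (ℚ^×)²; places V = {2, 3, 5, 7, 11, 13, 31, 37, 41, ∞}.
(a,b)_31: α=2, u≡1; β=0, v≡27 (mod 31); (1|31)=+1, (27|31)=-1; sign (−1)^0·+1^0·-1^2 = +1.
(a,b)_5: α=-2, u≡4; β=0, v≡3 (mod 5); (4|5)=+1, (3|5)=-1; sign (−1)^0·+1^0·-1^-2 = +1.
(a,b)_11: α=1, u≡6; β=1, v≡5 (mod 11); (6|11)=-1, (5|11)=+1; sign (−1)^1·-1^1·+1^1 = +1.
(a,b)_7: α=2, u≡2; β=2, v≡4 (mod 7); (2|7)=+1, (4|7)=+1; sign (−1)^0·+1^2·+1^2 = +1.
(a,b)_3: α=3, u≡1; β=2, v≡1 (mod 3); (1|3)=+1, (1|3)=+1; sign (−1)^0·+1^2·+1^3 = +1.
(a,b)_2: α=-10, β=-10; u≡3, v≡1 (mod 8); ε(u)ε(v)=1·0, αω(v)=-10·0, βω(u)=-10·1; sum ≡ 0  ⇒  +1.
(a,b)_37: α=1, u≡28; β=0, v≡20 (mod 37); (28|37)=+1, (20|37)=-1; sign (−1)^0·+1^0·-1^1 = -1.
(a,b)_∞: sgn(-1221)=−, sgn(-143)=−, so -1.
(a,b)_41: α=-2, u≡23; β=-2, v≡2 (mod 41); (23|41)=+1, (2|41)=+1; sign (−1)^0·+1^-2·+1^-2 = +1.
(a,b)_13: α=6, u≡12; β=5, v≡11 (mod 13); (12|13)=+1, (11|13)=-1; sign (−1)^0·+1^5·-1^6 = +1.
(-1221, -143 / ℚ) ramifies at {37, ∞}: a division algebra.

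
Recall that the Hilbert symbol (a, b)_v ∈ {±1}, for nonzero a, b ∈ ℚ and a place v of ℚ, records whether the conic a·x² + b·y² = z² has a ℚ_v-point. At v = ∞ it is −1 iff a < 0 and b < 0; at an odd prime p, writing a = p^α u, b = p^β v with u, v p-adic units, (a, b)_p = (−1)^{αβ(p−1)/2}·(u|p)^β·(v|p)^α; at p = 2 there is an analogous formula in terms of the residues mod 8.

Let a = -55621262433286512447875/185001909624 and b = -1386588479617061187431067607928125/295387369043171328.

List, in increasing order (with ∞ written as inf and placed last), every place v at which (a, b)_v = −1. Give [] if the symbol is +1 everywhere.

Mod squares: a ≡ -17290, b ≡ -41470. Check v ∈ {∞, 2, 3, 5, 7, 11, 13, 17, 19, 23, 29, 37, 41, 47, 53, 59}.
v=23: a=23^-2·(≡3), b=23^-2·(≡19) mod 23; (3|23)=+1, (19|23)=-1; (−1)^{-2·-2·11}·(+1)^-2·(-1)^-2 = +1.
v=59: a=59^2·(≡31), b=59^2·(≡46) mod 59; (31|59)=-1, (46|59)=+1; (−1)^{2·2·29}·(-1)^2·(+1)^2 = +1.
v=17: a=17^-2·(≡1), b=17^-2·(≡10) mod 17; (1|17)=+1, (10|17)=-1; (−1)^{-2·-2·8}·(+1)^-2·(-1)^-2 = +1.
v=2: v_2(a)=-3, v_2(b)=-11; units ≡ 3, 1 (mod 8); ε·ε+αω+βω = 1·0+-3·0+-11·1 ≡ 1  ⇒  (a,b)_2 = -1.
v=13: a=13^1·(≡1), b=13^1·(≡11) mod 13; (1|13)=+1, (11|13)=-1; (−1)^{1·1·6}·(+1)^1·(-1)^1 = -1.
v=5: a=5^3·(≡3), b=5^5·(≡1) mod 5; (3|5)=-1, (1|5)=+1; (−1)^{3·5·2}·(-1)^5·(+1)^3 = -1.
v=11: a=11^0·(≡7), b=11^-1·(≡4) mod 11; (7|11)=-1, (4|11)=+1; (−1)^{0·-1·5}·(-1)^-1·(+1)^0 = -1.
v=7: a=7^-5·(≡1), b=7^-6·(≡6) mod 7; (1|7)=+1, (6|7)=-1; (−1)^{-5·-6·3}·(+1)^-6·(-1)^-5 = -1.
v=47: a=47^0·(≡42), b=47^2·(≡10) mod 47; (42|47)=+1, (10|47)=-1; (−1)^{0·2·23}·(+1)^2·(-1)^0 = +1.
v=53: a=53^2·(≡26), b=53^0·(≡42) mod 53; (26|53)=-1, (42|53)=+1; (−1)^{2·0·26}·(-1)^0·(+1)^2 = +1.
v=29: a=29^2·(≡13), b=29^3·(≡16) mod 29; (13|29)=+1, (16|29)=+1; (−1)^{2·3·14}·(+1)^3·(+1)^2 = +1.
v=19: a=19^5·(≡18), b=19^6·(≡1) mod 19; (18|19)=-1, (1|19)=+1; (−1)^{5·6·9}·(-1)^6·(+1)^5 = +1.
v=37: a=37^0·(≡21), b=37^2·(≡11) mod 37; (21|37)=+1, (11|37)=+1; (−1)^{0·2·18}·(+1)^2·(+1)^0 = +1.
v=3: a=3^-2·(≡2), b=3^-6·(≡2) mod 3; (2|3)=-1, (2|3)=-1; (−1)^{-2·-6·1}·(-1)^-6·(-1)^-2 = +1.
v=∞: -17290 < 0 and -41470 < 0  ⇒  (a,b)_∞ = -1.
v=41: a=41^2·(≡35), b=41^4·(≡30) mod 41; (35|41)=-1, (30|41)=-1; (−1)^{2·4·20}·(-1)^4·(-1)^2 = +1.
Ram(-17290, -41470) = {2, 5, 7, 11, 13, ∞}; no ℚ_2-point on the conic.

[2, 5, 7, 11, 13, inf]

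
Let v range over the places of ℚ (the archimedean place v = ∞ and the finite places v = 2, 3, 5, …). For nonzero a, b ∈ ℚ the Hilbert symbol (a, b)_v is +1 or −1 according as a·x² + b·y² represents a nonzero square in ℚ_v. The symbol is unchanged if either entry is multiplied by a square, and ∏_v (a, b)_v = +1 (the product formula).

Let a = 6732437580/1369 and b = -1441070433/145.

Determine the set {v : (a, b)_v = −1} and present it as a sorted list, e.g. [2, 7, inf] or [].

[2, 5, 11, 29]

(a, b) ≡ (1545555, -2465) mod (ℚ^×)²; places V = {2, 3, 5, 11, 17, 19, 29, 31, 37, ∞}.
(a,b)_11: α=3, u≡10; β=2, v≡8 (mod 11); (10|11)=-1, (8|11)=-1; sign (−1)^0·-1^2·-1^3 = -1.
(a,b)_37: α=-2, u≡16; β=0, v≡19 (mod 37); (16|37)=+1, (19|37)=-1; sign (−1)^0·+1^0·-1^-2 = +1.
(a,b)_29: α=1, u≡22; β=-1, v≡18 (mod 29); (22|29)=+1, (18|29)=-1; sign (−1)^0·+1^-1·-1^1 = -1.
(a,b)_2: α=2, β=0; u≡3, v≡7 (mod 8); ε(u)ε(v)=1·1, αω(v)=2·0, βω(u)=0·1; sum ≡ 1  ⇒  -1.
(a,b)_19: α=1, u≡11; β=0, v≡17 (mod 19); (11|19)=+1, (17|19)=+1; sign (−1)^0·+1^0·+1^1 = +1.
(a,b)_17: α=1, u≡9; β=1, v≡4 (mod 17); (9|17)=+1, (4|17)=+1; sign (−1)^0·+1^1·+1^1 = +1.
(a,b)_3: α=3, u≡1; β=6, v≡1 (mod 3); (1|3)=+1, (1|3)=+1; sign (−1)^0·+1^6·+1^3 = +1.
(a,b)_31: α=0, u≡5; β=2, v≡30 (mod 31); (5|31)=+1, (30|31)=-1; sign (−1)^0·+1^2·-1^0 = +1.
(a,b)_5: α=1, u≡4; β=-1, v≡3 (mod 5); (4|5)=+1, (3|5)=-1; sign (−1)^0·+1^-1·-1^1 = -1.
(a,b)_∞: sgn(1545555)=+, sgn(-2465)=−, so +1.
Ram(1545555, -2465) = {2, 5, 11, 29}; no ℚ_2-point on the conic.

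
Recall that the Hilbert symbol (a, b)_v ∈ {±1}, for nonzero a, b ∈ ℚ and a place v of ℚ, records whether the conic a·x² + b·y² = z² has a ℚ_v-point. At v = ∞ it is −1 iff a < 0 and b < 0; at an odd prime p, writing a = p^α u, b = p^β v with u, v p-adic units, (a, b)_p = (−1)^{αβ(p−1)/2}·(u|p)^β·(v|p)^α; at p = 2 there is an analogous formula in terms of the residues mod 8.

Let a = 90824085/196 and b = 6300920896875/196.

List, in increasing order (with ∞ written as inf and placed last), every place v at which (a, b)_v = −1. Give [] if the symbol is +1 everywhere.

[3, 11, 19, 37]

(a, b) ≡ (1121285, 90915) mod (ℚ^×)²; places V = {2, 3, 5, 7, 11, 19, 29, 37, ∞}.
(a,b)_29: α=1, u≡11; β=1, v≡19 (mod 29); (11|29)=-1, (19|29)=-1; sign (−1)^0·-1^1·-1^1 = +1.
(a,b)_5: α=1, u≡2; β=5, v≡2 (mod 5); (2|5)=-1, (2|5)=-1; sign (−1)^0·-1^5·-1^1 = +1.
(a,b)_2: α=-2, β=-2; u≡5, v≡3 (mod 8); ε(u)ε(v)=0·1, αω(v)=-2·1, βω(u)=-2·1; sum ≡ 0  ⇒  +1.
(a,b)_3: α=4, u≡2; β=5, v≡2 (mod 3); (2|3)=-1, (2|3)=-1; sign (−1)^0·-1^5·-1^4 = -1.
(a,b)_∞: sgn(1121285)=+, sgn(90915)=+, so +1.
(a,b)_11: α=1, u≡4; β=1, v≡3 (mod 11); (4|11)=+1, (3|11)=+1; sign (−1)^1·+1^1·+1^1 = -1.
(a,b)_7: α=-2, u≡4; β=-2, v≡6 (mod 7); (4|7)=+1, (6|7)=-1; sign (−1)^0·+1^-2·-1^-2 = +1.
(a,b)_19: α=1, u≡4; β=1, v≡5 (mod 19); (4|19)=+1, (5|19)=+1; sign (−1)^1·+1^1·+1^1 = -1.
(a,b)_37: α=1, u≡8; β=2, v≡15 (mod 37); (8|37)=-1, (15|37)=-1; sign (−1)^0·-1^2·-1^1 = -1.
Ram(1121285, 90915) = {3, 11, 19, 37}; no ℚ_3-point on the conic.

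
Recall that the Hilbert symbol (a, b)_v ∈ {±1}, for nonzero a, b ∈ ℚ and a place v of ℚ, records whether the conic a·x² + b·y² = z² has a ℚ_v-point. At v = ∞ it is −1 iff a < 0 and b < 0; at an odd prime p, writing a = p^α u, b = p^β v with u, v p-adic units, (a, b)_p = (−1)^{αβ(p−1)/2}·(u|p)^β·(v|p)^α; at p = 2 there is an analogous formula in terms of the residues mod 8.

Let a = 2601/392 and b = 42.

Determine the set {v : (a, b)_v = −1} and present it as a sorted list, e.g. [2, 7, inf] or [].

(a, b) ≡ (2, 42) mod (ℚ^×)²; places V = {2, 3, 7, 17, ∞}.
(a,b)_∞: sgn(2)=+, sgn(42)=+, so +1.
(a,b)_2: α=-3, β=1; u≡1, v≡5 (mod 8); ε(u)ε(v)=0·0, αω(v)=-3·1, βω(u)=1·0; sum ≡ 1  ⇒  -1.
(a,b)_3: α=2, u≡2; β=1, v≡2 (mod 3); (2|3)=-1, (2|3)=-1; sign (−1)^0·-1^1·-1^2 = -1.
(a,b)_17: α=2, u≡9; β=0, v≡8 (mod 17); (9|17)=+1, (8|17)=+1; sign (−1)^0·+1^0·+1^2 = +1.
(a,b)_7: α=-2, u≡4; β=1, v≡6 (mod 7); (4|7)=+1, (6|7)=-1; sign (−1)^0·+1^1·-1^-2 = +1.
Ram(2, 42) = {2, 3}; no ℚ_2-point on the conic.

[2, 3]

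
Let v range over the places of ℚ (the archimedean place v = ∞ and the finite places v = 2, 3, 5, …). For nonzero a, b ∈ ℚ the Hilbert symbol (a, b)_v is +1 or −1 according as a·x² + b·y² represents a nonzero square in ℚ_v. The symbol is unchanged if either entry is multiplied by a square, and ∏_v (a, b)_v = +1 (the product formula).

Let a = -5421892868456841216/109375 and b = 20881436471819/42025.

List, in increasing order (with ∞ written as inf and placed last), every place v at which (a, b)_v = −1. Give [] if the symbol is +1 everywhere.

Mod squares: a ≡ -1951642, b ≡ 3059. Check v ∈ {∞, 2, 3, 5, 7, 11, 19, 23, 29, 37, 41}.
v=5: a=5^-6·(≡2), b=5^-2·(≡4) mod 5; (2|5)=-1, (4|5)=+1; (−1)^{-6·-2·2}·(-1)^-2·(+1)^-6 = +1.
v=41: a=41^0·(≡31), b=41^-2·(≡36) mod 41; (31|41)=+1, (36|41)=+1; (−1)^{0·-2·20}·(+1)^-2·(+1)^0 = +1.
v=23: a=23^1·(≡6), b=23^1·(≡9) mod 23; (6|23)=+1, (9|23)=+1; (−1)^{1·1·11}·(+1)^1·(+1)^1 = -1.
v=7: a=7^-1·(≡1), b=7^3·(≡6) mod 7; (1|7)=+1, (6|7)=-1; (−1)^{-1·3·3}·(+1)^3·(-1)^-1 = +1.
v=11: a=11^3·(≡10), b=11^2·(≡3) mod 11; (10|11)=-1, (3|11)=+1; (−1)^{3·2·5}·(-1)^2·(+1)^3 = +1.
v=2: v_2(a)=19, v_2(b)=0; units ≡ 3, 3 (mod 8); ε·ε+αω+βω = 1·1+19·1+0·1 ≡ 0  ⇒  (a,b)_2 = +1.
v=29: a=29^3·(≡10), b=29^2·(≡12) mod 29; (10|29)=-1, (12|29)=-1; (−1)^{3·2·14}·(-1)^2·(-1)^3 = -1.
v=19: a=19^1·(≡8), b=19^1·(≡4) mod 19; (8|19)=-1, (4|19)=+1; (−1)^{1·1·9}·(-1)^1·(+1)^1 = +1.
v=3: a=3^6·(≡2), b=3^0·(≡2) mod 3; (2|3)=-1, (2|3)=-1; (−1)^{6·0·1}·(-1)^0·(-1)^6 = +1.
v=37: a=37^0·(≡25), b=37^2·(≡36) mod 37; (25|37)=+1, (36|37)=+1; (−1)^{0·2·18}·(+1)^2·(+1)^0 = +1.
v=∞: -1951642 < 0 and 3059 > 0  ⇒  (a,b)_∞ = +1.
Ram(-1951642, 3059) = {23, 29}; no ℚ_23-point on the conic.

[23, 29]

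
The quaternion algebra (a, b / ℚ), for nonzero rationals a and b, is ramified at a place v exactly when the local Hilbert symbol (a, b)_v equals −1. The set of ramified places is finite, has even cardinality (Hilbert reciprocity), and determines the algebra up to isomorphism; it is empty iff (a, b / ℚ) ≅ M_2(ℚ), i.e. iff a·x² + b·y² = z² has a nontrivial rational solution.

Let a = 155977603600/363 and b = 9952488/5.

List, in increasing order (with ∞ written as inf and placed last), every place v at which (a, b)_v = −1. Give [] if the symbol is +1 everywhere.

Mod squares: a ≡ 3, b ≡ 28210. Check v ∈ {∞, 2, 3, 5, 7, 11, 13, 31}.
v=7: a=7^4·(≡5), b=7^3·(≡3) mod 7; (5|7)=-1, (3|7)=-1; (−1)^{4·3·3}·(-1)^3·(-1)^4 = -1.
v=∞: 3 > 0 and 28210 > 0  ⇒  (a,b)_∞ = +1.
v=13: a=13^2·(≡12), b=13^1·(≡9) mod 13; (12|13)=+1, (9|13)=+1; (−1)^{2·1·6}·(+1)^1·(+1)^2 = +1.
v=31: a=31^2·(≡24), b=31^1·(≡21) mod 31; (24|31)=-1, (21|31)=-1; (−1)^{2·1·15}·(-1)^1·(-1)^2 = -1.
v=3: a=3^-1·(≡1), b=3^2·(≡1) mod 3; (1|3)=+1, (1|3)=+1; (−1)^{-1·2·1}·(+1)^2·(+1)^-1 = +1.
v=2: v_2(a)=4, v_2(b)=3; units ≡ 3, 1 (mod 8); ε·ε+αω+βω = 1·0+4·0+3·1 ≡ 1  ⇒  (a,b)_2 = -1.
v=5: a=5^2·(≡3), b=5^-1·(≡3) mod 5; (3|5)=-1, (3|5)=-1; (−1)^{2·-1·2}·(-1)^-1·(-1)^2 = -1.
v=11: a=11^-2·(≡9), b=11^0·(≡8) mod 11; (9|11)=+1, (8|11)=-1; (−1)^{-2·0·5}·(+1)^0·(-1)^-2 = +1.
Ram(3, 28210) = {2, 5, 7, 31}; no ℚ_2-point on the conic.

[2, 5, 7, 31]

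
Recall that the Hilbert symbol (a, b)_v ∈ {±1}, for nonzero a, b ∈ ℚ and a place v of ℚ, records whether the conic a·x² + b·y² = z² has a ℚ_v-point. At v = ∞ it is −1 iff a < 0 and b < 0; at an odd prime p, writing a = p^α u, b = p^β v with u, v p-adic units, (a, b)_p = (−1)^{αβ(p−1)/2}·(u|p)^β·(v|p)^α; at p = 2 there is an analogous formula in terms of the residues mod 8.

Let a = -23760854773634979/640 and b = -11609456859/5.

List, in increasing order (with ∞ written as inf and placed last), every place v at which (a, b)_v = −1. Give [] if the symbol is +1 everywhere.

Mod squares: a ≡ -510510, b ≡ -55. Check v ∈ {∞, 2, 3, 5, 7, 11, 13, 17}.
v=11: a=11^1·(≡8), b=11^1·(≡10) mod 11; (8|11)=-1, (10|11)=-1; (−1)^{1·1·5}·(-1)^1·(-1)^1 = -1.
v=17: a=17^3·(≡15), b=17^2·(≡1) mod 17; (15|17)=+1, (1|17)=+1; (−1)^{3·2·8}·(+1)^2·(+1)^3 = +1.
v=7: a=7^7·(≡5), b=7^4·(≡1) mod 7; (5|7)=-1, (1|7)=+1; (−1)^{7·4·3}·(-1)^4·(+1)^7 = +1.
v=5: a=5^-1·(≡2), b=5^-1·(≡1) mod 5; (2|5)=-1, (1|5)=+1; (−1)^{-1·-1·2}·(-1)^-1·(+1)^-1 = -1.
v=13: a=13^3·(≡3), b=13^2·(≡1) mod 13; (3|13)=+1, (1|13)=+1; (−1)^{3·2·6}·(+1)^2·(+1)^3 = +1.
v=∞: -510510 < 0 and -55 < 0  ⇒  (a,b)_∞ = -1.
v=3: a=3^5·(≡2), b=3^2·(≡2) mod 3; (2|3)=-1, (2|3)=-1; (−1)^{5·2·1}·(-1)^2·(-1)^5 = -1.
v=2: v_2(a)=-7, v_2(b)=0; units ≡ 1, 1 (mod 8); ε·ε+αω+βω = 0·0+-7·0+0·0 ≡ 0  ⇒  (a,b)_2 = +1.
Ram(-510510, -55) = {3, 5, 11, ∞}; no ℚ_3-point on the conic.

[3, 5, 11, inf]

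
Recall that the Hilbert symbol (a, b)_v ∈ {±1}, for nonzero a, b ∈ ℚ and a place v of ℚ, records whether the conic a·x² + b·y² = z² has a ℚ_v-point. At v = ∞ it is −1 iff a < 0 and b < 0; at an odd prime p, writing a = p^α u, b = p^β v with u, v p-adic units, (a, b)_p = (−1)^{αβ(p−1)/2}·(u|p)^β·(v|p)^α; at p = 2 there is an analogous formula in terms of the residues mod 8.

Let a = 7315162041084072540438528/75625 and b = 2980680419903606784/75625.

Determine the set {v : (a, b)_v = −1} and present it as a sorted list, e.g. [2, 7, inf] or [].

(a, b) ≡ (3, 5681) mod (ℚ^×)²; places V = {2, 3, 5, 7, 11, 13, 19, 23, ∞}.
(a,b)_3: α=7, u≡1; β=4, v≡2 (mod 3); (1|3)=+1, (2|3)=-1; sign (−1)^0·+1^4·-1^7 = -1.
(a,b)_∞: sgn(3)=+, sgn(5681)=+, so +1.
(a,b)_11: α=-2, u≡9; β=-2, v≡5 (mod 11); (9|11)=+1, (5|11)=+1; sign (−1)^0·+1^-2·+1^-2 = +1.
(a,b)_13: α=4, u≡3; β=3, v≡5 (mod 13); (3|13)=+1, (5|13)=-1; sign (−1)^0·+1^3·-1^4 = +1.
(a,b)_19: α=4, u≡13; β=3, v≡18 (mod 19); (13|19)=-1, (18|19)=-1; sign (−1)^0·-1^3·-1^4 = -1.
(a,b)_7: α=2, u≡6; β=2, v≡1 (mod 7); (6|7)=-1, (1|7)=+1; sign (−1)^0·-1^2·+1^2 = +1.
(a,b)_23: α=4, u≡18; β=3, v≡19 (mod 23); (18|23)=+1, (19|23)=-1; sign (−1)^0·+1^3·-1^4 = +1.
(a,b)_2: α=16, β=12; u≡3, v≡1 (mod 8); ε(u)ε(v)=1·0, αω(v)=16·0, βω(u)=12·1; sum ≡ 0  ⇒  +1.
(a,b)_5: α=-4, u≡3; β=-4, v≡4 (mod 5); (3|5)=-1, (4|5)=+1; sign (−1)^0·-1^-4·+1^-4 = +1.
Ram(3, 5681) = {3, 19}; no ℚ_3-point on the conic.

[3, 19]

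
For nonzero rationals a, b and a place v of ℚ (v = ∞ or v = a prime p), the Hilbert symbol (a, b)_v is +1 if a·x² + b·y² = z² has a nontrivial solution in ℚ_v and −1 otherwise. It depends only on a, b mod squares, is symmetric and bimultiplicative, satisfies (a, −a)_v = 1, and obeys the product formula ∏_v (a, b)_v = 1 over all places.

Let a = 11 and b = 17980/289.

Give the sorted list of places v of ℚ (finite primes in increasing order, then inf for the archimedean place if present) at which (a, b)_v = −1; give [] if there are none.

[2, 11, 29, 31]

(a, b) ≡ (11, 4495) mod (ℚ^×)²; places V = {2, 5, 11, 17, 29, 31, ∞}.
(a,b)_5: α=0, u≡1; β=1, v≡4 (mod 5); (1|5)=+1, (4|5)=+1; sign (−1)^0·+1^1·+1^0 = +1.
(a,b)_11: α=1, u≡1; β=0, v≡2 (mod 11); (1|11)=+1, (2|11)=-1; sign (−1)^0·+1^0·-1^1 = -1.
(a,b)_∞: sgn(11)=+, sgn(4495)=+, so +1.
(a,b)_2: α=0, β=2; u≡3, v≡7 (mod 8); ε(u)ε(v)=1·1, αω(v)=0·0, βω(u)=2·1; sum ≡ 1  ⇒  -1.
(a,b)_31: α=0, u≡11; β=1, v≡27 (mod 31); (11|31)=-1, (27|31)=-1; sign (−1)^0·-1^1·-1^0 = -1.
(a,b)_17: α=0, u≡11; β=-2, v≡11 (mod 17); (11|17)=-1, (11|17)=-1; sign (−1)^0·-1^-2·-1^0 = +1.
(a,b)_29: α=0, u≡11; β=1, v≡18 (mod 29); (11|29)=-1, (18|29)=-1; sign (−1)^0·-1^1·-1^0 = -1.
|Ram(11, 4495)| = 4, even; anisotropic at {2, 11, 29, 31}.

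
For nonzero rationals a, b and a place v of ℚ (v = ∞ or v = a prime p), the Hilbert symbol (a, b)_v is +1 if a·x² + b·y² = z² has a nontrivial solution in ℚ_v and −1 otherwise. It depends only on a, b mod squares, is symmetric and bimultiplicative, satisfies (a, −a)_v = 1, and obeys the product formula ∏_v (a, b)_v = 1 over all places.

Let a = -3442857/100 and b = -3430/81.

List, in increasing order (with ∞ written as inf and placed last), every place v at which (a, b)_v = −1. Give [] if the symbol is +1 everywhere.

Mod squares: a ≡ -33, b ≡ -70. Check v ∈ {∞, 2, 3, 5, 7, 11, 17, 19}.
v=19: a=19^2·(≡4), b=19^0·(≡17) mod 19; (4|19)=+1, (17|19)=+1; (−1)^{2·0·9}·(+1)^0·(+1)^2 = +1.
v=3: a=3^1·(≡1), b=3^-4·(≡2) mod 3; (1|3)=+1, (2|3)=-1; (−1)^{1·-4·1}·(+1)^-4·(-1)^1 = -1.
v=5: a=5^-2·(≡2), b=5^1·(≡4) mod 5; (2|5)=-1, (4|5)=+1; (−1)^{-2·1·2}·(-1)^1·(+1)^-2 = -1.
v=7: a=7^0·(≡1), b=7^3·(≡1) mod 7; (1|7)=+1, (1|7)=+1; (−1)^{0·3·3}·(+1)^3·(+1)^0 = +1.
v=17: a=17^2·(≡15), b=17^0·(≡16) mod 17; (15|17)=+1, (16|17)=+1; (−1)^{2·0·8}·(+1)^0·(+1)^2 = +1.
v=∞: -33 < 0 and -70 < 0  ⇒  (a,b)_∞ = -1.
v=11: a=11^1·(≡7), b=11^0·(≡6) mod 11; (7|11)=-1, (6|11)=-1; (−1)^{1·0·5}·(-1)^0·(-1)^1 = -1.
v=2: v_2(a)=-2, v_2(b)=1; units ≡ 7, 5 (mod 8); ε·ε+αω+βω = 1·0+-2·1+1·0 ≡ 0  ⇒  (a,b)_2 = +1.
(-33, -70 / ℚ) ramifies at {3, 5, 11, ∞}: a division algebra.

[3, 5, 11, inf]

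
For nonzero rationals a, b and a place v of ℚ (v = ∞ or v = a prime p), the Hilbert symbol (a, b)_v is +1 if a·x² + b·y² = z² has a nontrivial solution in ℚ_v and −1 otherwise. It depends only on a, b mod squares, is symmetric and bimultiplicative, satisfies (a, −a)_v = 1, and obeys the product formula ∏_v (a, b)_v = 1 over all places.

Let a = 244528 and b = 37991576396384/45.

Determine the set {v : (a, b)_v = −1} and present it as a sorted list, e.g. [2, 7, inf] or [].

Mod squares: a ≡ 15283, b ≡ 50830. Check v ∈ {∞, 2, 3, 5, 13, 17, 23, 29, 31}.
v=∞: 15283 > 0 and 50830 > 0  ⇒  (a,b)_∞ = +1.
v=23: a=23^0·(≡15), b=23^1·(≡3) mod 23; (15|23)=-1, (3|23)=+1; (−1)^{0·1·11}·(-1)^1·(+1)^0 = -1.
v=17: a=17^1·(≡2), b=17^3·(≡2) mod 17; (2|17)=+1, (2|17)=+1; (−1)^{1·3·8}·(+1)^3·(+1)^1 = +1.
v=5: a=5^0·(≡3), b=5^-1·(≡1) mod 5; (3|5)=-1, (1|5)=+1; (−1)^{0·-1·2}·(-1)^-1·(+1)^0 = -1.
v=2: v_2(a)=4, v_2(b)=5; units ≡ 3, 7 (mod 8); ε·ε+αω+βω = 1·1+4·0+5·1 ≡ 0  ⇒  (a,b)_2 = +1.
v=13: a=13^0·(≡11), b=13^1·(≡12) mod 13; (11|13)=-1, (12|13)=+1; (−1)^{0·1·6}·(-1)^1·(+1)^0 = -1.
v=29: a=29^1·(≡22), b=29^2·(≡23) mod 29; (22|29)=+1, (23|29)=+1; (−1)^{1·2·14}·(+1)^2·(+1)^1 = +1.
v=31: a=31^1·(≡14), b=31^2·(≡6) mod 31; (14|31)=+1, (6|31)=-1; (−1)^{1·2·15}·(+1)^2·(-1)^1 = -1.
v=3: a=3^0·(≡1), b=3^-2·(≡1) mod 3; (1|3)=+1, (1|3)=+1; (−1)^{0·-2·1}·(+1)^-2·(+1)^0 = +1.
Ram(15283, 50830) = {5, 13, 23, 31}; no ℚ_5-point on the conic.

[5, 13, 23, 31]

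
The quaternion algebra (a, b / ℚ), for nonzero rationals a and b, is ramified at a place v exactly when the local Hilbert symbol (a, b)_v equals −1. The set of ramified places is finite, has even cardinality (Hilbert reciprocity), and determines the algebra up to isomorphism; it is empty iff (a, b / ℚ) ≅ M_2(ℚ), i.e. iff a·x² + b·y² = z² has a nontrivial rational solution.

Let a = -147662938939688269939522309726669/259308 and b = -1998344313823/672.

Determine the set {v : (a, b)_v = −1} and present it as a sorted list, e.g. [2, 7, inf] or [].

[7, 11, 13, inf]

(a, b) ≡ (-138567, -10374) mod (ℚ^×)²; places V = {2, 3, 7, 11, 13, 17, 19, 37, ∞}.
(a,b)_∞: sgn(-138567)=−, sgn(-10374)=−, so -1.
(a,b)_11: α=5, u≡3; β=2, v≡8 (mod 11); (3|11)=+1, (8|11)=-1; sign (−1)^0·+1^2·-1^5 = -1.
(a,b)_7: α=-4, u≡3; β=-1, v≡2 (mod 7); (3|7)=-1, (2|7)=+1; sign (−1)^0·-1^-1·+1^-4 = -1.
(a,b)_2: α=-2, β=-5; u≡1, v≡5 (mod 8); ε(u)ε(v)=0·0, αω(v)=-2·1, βω(u)=-5·0; sum ≡ 0  ⇒  +1.
(a,b)_37: α=6, u≡32; β=2, v≡20 (mod 37); (32|37)=-1, (20|37)=-1; sign (−1)^0·-1^2·-1^6 = +1.
(a,b)_13: α=9, u≡10; β=3, v≡7 (mod 13); (10|13)=+1, (7|13)=-1; sign (−1)^0·+1^3·-1^9 = -1.
(a,b)_3: α=-3, u≡2; β=-1, v≡1 (mod 3); (2|3)=-1, (1|3)=+1; sign (−1)^1·-1^-1·+1^-3 = +1.
(a,b)_17: α=3, u≡13; β=2, v≡1 (mod 17); (13|17)=+1, (1|17)=+1; sign (−1)^0·+1^2·+1^3 = +1.
(a,b)_19: α=3, u≡14; β=1, v≡9 (mod 19); (14|19)=-1, (9|19)=+1; sign (−1)^1·-1^1·+1^3 = +1.
|Ram(-138567, -10374)| = 4, even; anisotropic at {7, 11, 13, ∞}.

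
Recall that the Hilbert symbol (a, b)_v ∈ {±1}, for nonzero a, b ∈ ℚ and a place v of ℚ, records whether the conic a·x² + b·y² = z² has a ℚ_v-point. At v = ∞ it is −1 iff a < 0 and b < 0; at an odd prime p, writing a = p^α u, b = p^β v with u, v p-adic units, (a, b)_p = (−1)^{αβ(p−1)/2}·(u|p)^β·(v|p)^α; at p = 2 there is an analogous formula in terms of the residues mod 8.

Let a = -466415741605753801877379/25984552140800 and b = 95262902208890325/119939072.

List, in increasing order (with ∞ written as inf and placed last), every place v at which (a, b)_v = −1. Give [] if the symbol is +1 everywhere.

[3, 7]

(a, b) ≡ (-176358, 26) mod (ℚ^×)²; places V = {2, 3, 5, 7, 11, 13, 17, 19, 31, ∞}.
(a,b)_13: α=5, u≡8; β=3, v≡11 (mod 13); (8|13)=-1, (11|13)=-1; sign (−1)^0·-1^3·-1^5 = +1.
(a,b)_3: α=1, u≡2; β=2, v≡2 (mod 3); (2|3)=-1, (2|3)=-1; sign (−1)^0·-1^2·-1^1 = -1.
(a,b)_5: α=-2, u≡3; β=2, v≡4 (mod 5); (3|5)=-1, (4|5)=+1; sign (−1)^0·-1^2·+1^-2 = +1.
(a,b)_∞: sgn(-176358)=−, sgn(26)=+, so +1.
(a,b)_19: α=1, u≡9; β=0, v≡5 (mod 19); (9|19)=+1, (5|19)=+1; sign (−1)^0·+1^0·+1^1 = +1.
(a,b)_7: α=5, u≡6; β=4, v≡6 (mod 7); (6|7)=-1, (6|7)=-1; sign (−1)^0·-1^4·-1^5 = -1.
(a,b)_17: α=5, u≡1; β=4, v≡13 (mod 17); (1|17)=+1, (13|17)=+1; sign (−1)^0·+1^4·+1^5 = +1.
(a,b)_31: α=4, u≡9; β=2, v≡15 (mod 31); (9|31)=+1, (15|31)=-1; sign (−1)^0·+1^2·-1^4 = +1.
(a,b)_11: α=-2, u≡5; β=-4, v≡1 (mod 11); (5|11)=+1, (1|11)=+1; sign (−1)^0·+1^-4·+1^-2 = +1.
(a,b)_2: α=-33, β=-13; u≡5, v≡5 (mod 8); ε(u)ε(v)=0·0, αω(v)=-33·1, βω(u)=-13·1; sum ≡ 0  ⇒  +1.
|Ram(-176358, 26)| = 2, even; anisotropic at {3, 7}.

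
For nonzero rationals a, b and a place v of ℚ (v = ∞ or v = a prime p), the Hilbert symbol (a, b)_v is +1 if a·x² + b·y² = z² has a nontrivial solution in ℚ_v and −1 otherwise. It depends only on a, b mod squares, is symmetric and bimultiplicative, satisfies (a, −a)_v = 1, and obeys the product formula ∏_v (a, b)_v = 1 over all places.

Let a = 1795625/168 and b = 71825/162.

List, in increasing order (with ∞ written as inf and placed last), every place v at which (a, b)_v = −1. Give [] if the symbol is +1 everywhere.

[2, 7]

(a, b) ≡ (714, 34) mod (ℚ^×)²; places V = {2, 3, 5, 7, 13, 17, ∞}.
(a,b)_∞: sgn(714)=+, sgn(34)=+, so +1.
(a,b)_17: α=1, u≡15; β=1, v≡1 (mod 17); (15|17)=+1, (1|17)=+1; sign (−1)^0·+1^1·+1^1 = +1.
(a,b)_7: α=-1, u≡2; β=0, v≡5 (mod 7); (2|7)=+1, (5|7)=-1; sign (−1)^0·+1^0·-1^-1 = -1.
(a,b)_2: α=-3, β=-1; u≡5, v≡1 (mod 8); ε(u)ε(v)=0·0, αω(v)=-3·0, βω(u)=-1·1; sum ≡ 1  ⇒  -1.
(a,b)_3: α=-1, u≡1; β=-4, v≡1 (mod 3); (1|3)=+1, (1|3)=+1; sign (−1)^0·+1^-4·+1^-1 = +1.
(a,b)_5: α=4, u≡1; β=2, v≡4 (mod 5); (1|5)=+1, (4|5)=+1; sign (−1)^0·+1^2·+1^4 = +1.
(a,b)_13: α=2, u≡9; β=2, v≡8 (mod 13); (9|13)=+1, (8|13)=-1; sign (−1)^0·+1^2·-1^2 = +1.
Ram(714, 34) = {2, 7}; no ℚ_2-point on the conic.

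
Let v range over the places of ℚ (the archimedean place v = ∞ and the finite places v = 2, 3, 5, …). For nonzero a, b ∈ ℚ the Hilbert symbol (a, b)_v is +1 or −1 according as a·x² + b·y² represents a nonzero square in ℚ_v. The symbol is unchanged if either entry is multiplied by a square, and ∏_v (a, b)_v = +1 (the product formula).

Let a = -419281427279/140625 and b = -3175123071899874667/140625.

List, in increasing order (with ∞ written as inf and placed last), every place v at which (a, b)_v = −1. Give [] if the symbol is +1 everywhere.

[19, 23, 29, 31, 43, inf]

(a, b) ≡ (-1812239, -425227) mod (ℚ^×)²; places V = {2, 3, 5, 11, 13, 19, 23, 29, 31, 37, 43, ∞}.
(a,b)_13: α=3, u≡9; β=4, v≡10 (mod 13); (9|13)=+1, (10|13)=+1; sign (−1)^0·+1^4·+1^3 = +1.
(a,b)_31: α=0, u≡29; β=1, v≡25 (mod 31); (29|31)=-1, (25|31)=+1; sign (−1)^0·-1^1·+1^0 = -1.
(a,b)_3: α=-2, u≡1; β=-2, v≡2 (mod 3); (1|3)=+1, (2|3)=-1; sign (−1)^0·+1^-2·-1^-2 = +1.
(a,b)_19: α=1, u≡13; β=2, v≡14 (mod 19); (13|19)=-1, (14|19)=-1; sign (−1)^0·-1^2·-1^1 = -1.
(a,b)_23: α=1, u≡22; β=2, v≡17 (mod 23); (22|23)=-1, (17|23)=-1; sign (−1)^0·-1^2·-1^1 = -1.
(a,b)_11: α=1, u≡4; β=1, v≡7 (mod 11); (4|11)=+1, (7|11)=-1; sign (−1)^1·+1^1·-1^1 = +1.
(a,b)_∞: sgn(-1812239)=−, sgn(-425227)=−, so -1.
(a,b)_2: α=0, β=0; u≡1, v≡5 (mod 8); ε(u)ε(v)=0·0, αω(v)=0·1, βω(u)=0·0; sum ≡ 0  ⇒  +1.
(a,b)_43: α=0, u≡3; β=1, v≡35 (mod 43); (3|43)=-1, (35|43)=+1; sign (−1)^0·-1^1·+1^0 = -1.
(a,b)_29: α=1, u≡28; β=1, v≡26 (mod 29); (28|29)=+1, (26|29)=-1; sign (−1)^0·+1^1·-1^1 = -1.
(a,b)_37: α=2, u≡28; β=2, v≡5 (mod 37); (28|37)=+1, (5|37)=-1; sign (−1)^0·+1^2·-1^2 = +1.
(a,b)_5: α=-6, u≡4; β=-6, v≡2 (mod 5); (4|5)=+1, (2|5)=-1; sign (−1)^0·+1^-6·-1^-6 = +1.
(-1812239, -425227 / ℚ) ramifies at {19, 23, 29, 31, 43, ∞}: a division algebra.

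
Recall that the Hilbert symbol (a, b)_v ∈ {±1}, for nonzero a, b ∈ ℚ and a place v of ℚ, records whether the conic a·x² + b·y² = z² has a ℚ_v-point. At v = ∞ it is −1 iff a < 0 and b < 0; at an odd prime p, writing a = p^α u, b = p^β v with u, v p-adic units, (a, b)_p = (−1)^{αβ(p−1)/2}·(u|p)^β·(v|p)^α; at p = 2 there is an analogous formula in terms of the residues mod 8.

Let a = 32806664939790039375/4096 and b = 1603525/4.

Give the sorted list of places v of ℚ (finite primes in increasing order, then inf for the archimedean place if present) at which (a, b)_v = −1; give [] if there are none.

[11, 17]

Mod squares: a ≡ 3927, b ≡ 1309. Check v ∈ {∞, 2, 3, 5, 7, 11, 17, 19}.
v=19: a=19^2·(≡2), b=19^0·(≡5) mod 19; (2|19)=-1, (5|19)=+1; (−1)^{2·0·9}·(-1)^0·(+1)^2 = +1.
v=2: v_2(a)=-12, v_2(b)=-2; units ≡ 7, 5 (mod 8); ε·ε+αω+βω = 1·0+-12·1+-2·0 ≡ 0  ⇒  (a,b)_2 = +1.
v=7: a=7^7·(≡1), b=7^3·(≡5) mod 7; (1|7)=+1, (5|7)=-1; (−1)^{7·3·3}·(+1)^3·(-1)^7 = +1.
v=3: a=3^3·(≡1), b=3^0·(≡1) mod 3; (1|3)=+1, (1|3)=+1; (−1)^{3·0·1}·(+1)^0·(+1)^3 = +1.
v=17: a=17^3·(≡12), b=17^1·(≡15) mod 17; (12|17)=-1, (15|17)=+1; (−1)^{3·1·8}·(-1)^1·(+1)^3 = -1.
v=5: a=5^4·(≡3), b=5^2·(≡4) mod 5; (3|5)=-1, (4|5)=+1; (−1)^{4·2·2}·(-1)^2·(+1)^4 = +1.
v=11: a=11^3·(≡1), b=11^1·(≡9) mod 11; (1|11)=+1, (9|11)=+1; (−1)^{3·1·5}·(+1)^1·(+1)^3 = -1.
v=∞: 3927 > 0 and 1309 > 0  ⇒  (a,b)_∞ = +1.
Ram(3927, 1309) = {11, 17}; no ℚ_11-point on the conic.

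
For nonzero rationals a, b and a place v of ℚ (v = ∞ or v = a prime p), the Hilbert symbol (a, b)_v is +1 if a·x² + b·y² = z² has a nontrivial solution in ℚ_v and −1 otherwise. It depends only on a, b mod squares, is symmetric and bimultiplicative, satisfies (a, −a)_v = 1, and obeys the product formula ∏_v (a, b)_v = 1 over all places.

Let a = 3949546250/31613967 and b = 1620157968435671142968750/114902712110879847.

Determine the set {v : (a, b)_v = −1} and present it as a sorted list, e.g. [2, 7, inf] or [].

[2, 7, 13, 19]

Mod squares: a ≡ 38038, b ≡ 3458. Check v ∈ {∞, 2, 3, 5, 7, 11, 13, 17, 19, 29}.
v=5: a=5^4·(≡2), b=5^8·(≡3) mod 5; (2|5)=-1, (3|5)=-1; (−1)^{4·8·2}·(-1)^8·(-1)^4 = +1.
v=2: v_2(a)=1, v_2(b)=1; units ≡ 3, 1 (mod 8); ε·ε+αω+βω = 1·0+1·0+1·1 ≡ 1  ⇒  (a,b)_2 = -1.
v=∞: 38038 > 0 and 3458 > 0  ⇒  (a,b)_∞ = +1.
v=3: a=3^-2·(≡1), b=3^-4·(≡2) mod 3; (1|3)=+1, (2|3)=-1; (−1)^{-2·-4·1}·(+1)^-4·(-1)^-2 = +1.
v=19: a=19^-1·(≡4), b=19^1·(≡1) mod 19; (4|19)=+1, (1|19)=+1; (−1)^{-1·1·9}·(+1)^1·(+1)^-1 = -1.
v=13: a=13^1·(≡10), b=13^3·(≡11) mod 13; (10|13)=+1, (11|13)=-1; (−1)^{1·3·6}·(+1)^3·(-1)^1 = -1.
v=7: a=7^-5·(≡4), b=7^-13·(≡4) mod 7; (4|7)=+1, (4|7)=+1; (−1)^{-5·-13·3}·(+1)^-13·(+1)^-5 = -1.
v=11: a=11^-1·(≡9), b=11^-4·(≡5) mod 11; (9|11)=+1, (5|11)=+1; (−1)^{-1·-4·5}·(+1)^-4·(+1)^-1 = +1.
v=29: a=29^2·(≡21), b=29^6·(≡23) mod 29; (21|29)=-1, (23|29)=+1; (−1)^{2·6·14}·(-1)^6·(+1)^2 = +1.
v=17: a=17^2·(≡9), b=17^4·(≡6) mod 17; (9|17)=+1, (6|17)=-1; (−1)^{2·4·8}·(+1)^4·(-1)^2 = +1.
(38038, 3458 / ℚ) ramifies at {2, 7, 13, 19}: a division algebra.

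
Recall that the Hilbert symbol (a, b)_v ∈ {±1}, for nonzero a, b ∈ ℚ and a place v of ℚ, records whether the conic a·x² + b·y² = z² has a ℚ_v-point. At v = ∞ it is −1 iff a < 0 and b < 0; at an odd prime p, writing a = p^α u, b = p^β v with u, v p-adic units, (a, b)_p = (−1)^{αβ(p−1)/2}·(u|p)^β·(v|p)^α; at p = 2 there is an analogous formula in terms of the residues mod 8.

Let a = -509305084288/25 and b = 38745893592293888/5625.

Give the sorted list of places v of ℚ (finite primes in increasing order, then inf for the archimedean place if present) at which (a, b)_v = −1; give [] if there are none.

[2, 7]

Mod squares: a ≡ -22, b ≡ 3458. Check v ∈ {∞, 2, 3, 5, 7, 11, 13, 19}.
v=7: a=7^2·(≡5), b=7^3·(≡1) mod 7; (5|7)=-1, (1|7)=+1; (−1)^{2·3·3}·(-1)^3·(+1)^2 = -1.
v=∞: -22 < 0 and 3458 > 0  ⇒  (a,b)_∞ = +1.
v=13: a=13^2·(≡1), b=13^3·(≡6) mod 13; (1|13)=+1, (6|13)=-1; (−1)^{2·3·6}·(+1)^3·(-1)^2 = +1.
v=11: a=11^3·(≡9), b=11^4·(≡1) mod 11; (9|11)=+1, (1|11)=+1; (−1)^{3·4·5}·(+1)^4·(+1)^3 = +1.
v=5: a=5^-2·(≡2), b=5^-4·(≡2) mod 5; (2|5)=-1, (2|5)=-1; (−1)^{-2·-4·2}·(-1)^-4·(-1)^-2 = +1.
v=2: v_2(a)=7, v_2(b)=9; units ≡ 5, 1 (mod 8); ε·ε+αω+βω = 0·0+7·0+9·1 ≡ 1  ⇒  (a,b)_2 = -1.
v=3: a=3^0·(≡2), b=3^-2·(≡2) mod 3; (2|3)=-1, (2|3)=-1; (−1)^{0·-2·1}·(-1)^-2·(-1)^0 = +1.
v=19: a=19^2·(≡7), b=19^3·(≡1) mod 19; (7|19)=+1, (1|19)=+1; (−1)^{2·3·9}·(+1)^3·(+1)^2 = +1.
|Ram(-22, 3458)| = 2, even; anisotropic at {2, 7}.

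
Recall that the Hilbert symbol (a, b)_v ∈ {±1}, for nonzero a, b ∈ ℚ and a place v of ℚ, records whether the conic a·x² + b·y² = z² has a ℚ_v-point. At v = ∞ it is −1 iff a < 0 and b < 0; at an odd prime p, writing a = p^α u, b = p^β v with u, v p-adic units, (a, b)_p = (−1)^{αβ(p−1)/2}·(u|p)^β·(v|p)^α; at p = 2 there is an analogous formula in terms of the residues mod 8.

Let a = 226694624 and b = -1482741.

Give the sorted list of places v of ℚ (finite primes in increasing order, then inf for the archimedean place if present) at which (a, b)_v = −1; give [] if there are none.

[13, 19, 23, 43]

(a, b) ≡ (14168414, -164749) mod (ℚ^×)²; places V = {2, 3, 13, 19, 23, 29, 43, ∞}.
(a,b)_43: α=1, u≡39; β=0, v≡28 (mod 43); (39|43)=-1, (28|43)=-1; sign (−1)^0·-1^0·-1^1 = -1.
(a,b)_29: α=1, u≡19; β=1, v≡27 (mod 29); (19|29)=-1, (27|29)=-1; sign (−1)^0·-1^1·-1^1 = +1.
(a,b)_∞: sgn(14168414)=+, sgn(-164749)=−, so +1.
(a,b)_13: α=1, u≡4; β=1, v≡5 (mod 13); (4|13)=+1, (5|13)=-1; sign (−1)^0·+1^1·-1^1 = -1.
(a,b)_3: α=0, u≡2; β=2, v≡2 (mod 3); (2|3)=-1, (2|3)=-1; sign (−1)^0·-1^2·-1^0 = +1.
(a,b)_19: α=1, u≡18; β=1, v≡13 (mod 19); (18|19)=-1, (13|19)=-1; sign (−1)^1·-1^1·-1^1 = -1.
(a,b)_2: α=5, β=0; u≡7, v≡3 (mod 8); ε(u)ε(v)=1·1, αω(v)=5·1, βω(u)=0·0; sum ≡ 0  ⇒  +1.
(a,b)_23: α=1, u≡6; β=1, v≡2 (mod 23); (6|23)=+1, (2|23)=+1; sign (−1)^1·+1^1·+1^1 = -1.
(14168414, -164749 / ℚ) ramifies at {13, 19, 23, 43}: a division algebra.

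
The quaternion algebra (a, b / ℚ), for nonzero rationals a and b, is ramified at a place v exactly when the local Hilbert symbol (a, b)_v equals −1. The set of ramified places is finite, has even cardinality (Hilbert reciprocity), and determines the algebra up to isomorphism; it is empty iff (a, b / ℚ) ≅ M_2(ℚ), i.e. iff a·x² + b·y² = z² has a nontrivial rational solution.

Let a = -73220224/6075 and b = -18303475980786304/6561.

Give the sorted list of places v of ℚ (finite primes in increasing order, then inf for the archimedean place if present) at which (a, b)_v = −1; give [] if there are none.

[3, 11, 17, inf]

Mod squares: a ≡ -3432198, b ≡ -874. Check v ∈ {∞, 2, 3, 5, 7, 11, 17, 19, 23}.
v=11: a=11^1·(≡8), b=11^2·(≡6) mod 11; (8|11)=-1, (6|11)=-1; (−1)^{1·2·5}·(-1)^2·(-1)^1 = -1.
v=19: a=19^1·(≡8), b=19^3·(≡17) mod 19; (8|19)=-1, (17|19)=+1; (−1)^{1·3·9}·(-1)^3·(+1)^1 = +1.
v=5: a=5^-2·(≡2), b=5^0·(≡1) mod 5; (2|5)=-1, (1|5)=+1; (−1)^{-2·0·2}·(-1)^0·(+1)^-2 = +1.
v=17: a=17^1·(≡8), b=17^2·(≡12) mod 17; (8|17)=+1, (12|17)=-1; (−1)^{1·2·8}·(+1)^2·(-1)^1 = -1.
v=7: a=7^1·(≡2), b=7^2·(≡4) mod 7; (2|7)=+1, (4|7)=+1; (−1)^{1·2·3}·(+1)^2·(+1)^1 = +1.
v=3: a=3^-5·(≡2), b=3^-8·(≡2) mod 3; (2|3)=-1, (2|3)=-1; (−1)^{-5·-8·1}·(-1)^-8·(-1)^-5 = -1.
v=∞: -3432198 < 0 and -874 < 0  ⇒  (a,b)_∞ = -1.
v=23: a=23^1·(≡19), b=23^3·(≡18) mod 23; (19|23)=-1, (18|23)=+1; (−1)^{1·3·11}·(-1)^3·(+1)^1 = +1.
v=2: v_2(a)=7, v_2(b)=7; units ≡ 5, 3 (mod 8); ε·ε+αω+βω = 0·1+7·1+7·1 ≡ 0  ⇒  (a,b)_2 = +1.
|Ram(-3432198, -874)| = 4, even; anisotropic at {3, 11, 17, ∞}.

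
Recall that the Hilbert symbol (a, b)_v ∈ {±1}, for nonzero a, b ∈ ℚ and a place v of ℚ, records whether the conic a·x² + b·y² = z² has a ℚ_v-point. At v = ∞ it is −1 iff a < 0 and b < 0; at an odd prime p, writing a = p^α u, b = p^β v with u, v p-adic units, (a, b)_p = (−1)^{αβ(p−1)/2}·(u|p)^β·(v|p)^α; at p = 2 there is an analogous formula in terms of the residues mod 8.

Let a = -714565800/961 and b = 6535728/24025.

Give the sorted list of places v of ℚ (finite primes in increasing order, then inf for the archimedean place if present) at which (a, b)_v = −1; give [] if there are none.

[3, 29]

(a, b) ≡ (-58, 3) mod (ℚ^×)²; places V = {2, 3, 5, 13, 29, 31, 41, ∞}.
(a,b)_41: α=0, u≡27; β=2, v≡7 (mod 41); (27|41)=-1, (7|41)=-1; sign (−1)^0·-1^2·-1^0 = +1.
(a,b)_29: α=1, u≡14; β=0, v≡11 (mod 29); (14|29)=-1, (11|29)=-1; sign (−1)^0·-1^0·-1^1 = -1.
(a,b)_31: α=-2, u≡10; β=-2, v≡21 (mod 31); (10|31)=+1, (21|31)=-1; sign (−1)^0·+1^-2·-1^-2 = +1.
(a,b)_13: α=2, u≡2; β=0, v≡4 (mod 13); (2|13)=-1, (4|13)=+1; sign (−1)^0·-1^0·+1^2 = +1.
(a,b)_3: α=6, u≡2; β=5, v≡1 (mod 3); (2|3)=-1, (1|3)=+1; sign (−1)^0·-1^5·+1^6 = -1.
(a,b)_2: α=3, β=4; u≡3, v≡3 (mod 8); ε(u)ε(v)=1·1, αω(v)=3·1, βω(u)=4·1; sum ≡ 0  ⇒  +1.
(a,b)_∞: sgn(-58)=−, sgn(3)=+, so +1.
(a,b)_5: α=2, u≡3; β=-2, v≡3 (mod 5); (3|5)=-1, (3|5)=-1; sign (−1)^0·-1^-2·-1^2 = +1.
(-58, 3 / ℚ) ramifies at {3, 29}: a division algebra.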